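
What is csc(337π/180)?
csc(337π/180) = -2.559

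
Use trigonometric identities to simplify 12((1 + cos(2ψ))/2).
12((1 + cos(2ψ))/2) = 12(cos²ψ) (using Power reduction)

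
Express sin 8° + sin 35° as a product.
sin 8° + sin 35° = 2 sin(21.5°) cos(-13.5°)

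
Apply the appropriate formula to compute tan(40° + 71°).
tan(40° + 71°) = (tan 40° + tan 71°)/(1 - tan 40° tan 71°) = -2.605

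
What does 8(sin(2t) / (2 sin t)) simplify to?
8(sin(2t) / (2 sin t)) = 8(cos t) (using Double angle)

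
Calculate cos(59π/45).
cos(59π/45) = -0.5592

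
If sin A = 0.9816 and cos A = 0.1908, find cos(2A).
cos(2A) = cos²A - sin²A = -0.9271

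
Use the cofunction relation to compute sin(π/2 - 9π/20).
sin(π/2 - 9π/20) = cos(9π/20) = 0.1564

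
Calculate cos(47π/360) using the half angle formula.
cos(47π/360) = √((1 + cos 47π/180)/2) = 0.9171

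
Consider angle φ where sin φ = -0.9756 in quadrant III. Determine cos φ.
cos φ = ±√(1 - sin²φ) = -0.2196 (negative in QIII)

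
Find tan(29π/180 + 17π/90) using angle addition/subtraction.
tan(29π/180 + 17π/90) = (tan 29π/180 + tan 17π/90)/(1 - tan 29π/180 tan 17π/90) = 1.963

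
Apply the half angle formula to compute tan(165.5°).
tan(165.5°) = sin 331° / (1 + cos 331°) = -0.2586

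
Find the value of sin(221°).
sin(221°) = -0.6561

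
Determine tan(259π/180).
tan(259π/180) = 5.145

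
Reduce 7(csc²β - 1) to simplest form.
7(csc²β - 1) = 7(cot²β) (using Pythagorean identity)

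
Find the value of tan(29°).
tan(29°) = 0.5543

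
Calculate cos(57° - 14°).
cos(57° - 14°) = cos 57° cos 14° + sin 57° sin 14° = 0.7314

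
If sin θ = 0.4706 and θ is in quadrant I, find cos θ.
cos θ = 0.8823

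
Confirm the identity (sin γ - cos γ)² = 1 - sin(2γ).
LHS = sin²γ - 2 sin γ cos γ + cos²γ = (sin²γ + cos²γ) - 2 sin γ cos γ = 1 - sin(2γ) = RHS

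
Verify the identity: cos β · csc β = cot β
LHS = cos β · (1/sin β) = cos β/sin β = cot β = RHS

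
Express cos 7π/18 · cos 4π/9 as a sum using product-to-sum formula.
cos 7π/18 cos 4π/9 = (1/2)[cos(7π/18-4π/9) + cos(7π/18+4π/9)]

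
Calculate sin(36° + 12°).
sin(36° + 12°) = sin 36° cos 12° + cos 36° sin 12° = 0.7431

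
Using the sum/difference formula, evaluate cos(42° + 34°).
cos(42° + 34°) = cos 42° cos 34° - sin 42° sin 34° = 0.2419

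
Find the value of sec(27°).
sec(27°) = 1.122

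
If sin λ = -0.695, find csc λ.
csc λ = 1/sin λ = -1.439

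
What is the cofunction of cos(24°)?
cos(24°) = sin(90° - 24°) = sin(66°)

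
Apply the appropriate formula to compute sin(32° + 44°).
sin(32° + 44°) = sin 32° cos 44° + cos 32° sin 44° = 0.9703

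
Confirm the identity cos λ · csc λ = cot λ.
LHS = cos λ · (1/sin λ) = cos λ/sin λ = cot λ = RHS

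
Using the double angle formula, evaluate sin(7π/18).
sin(7π/18) = 2 sin 7π/36 cos 7π/36 = 0.9397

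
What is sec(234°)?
sec(234°) = -1.701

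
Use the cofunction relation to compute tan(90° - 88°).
tan(90° - 88°) = cot(88°) = 0.03492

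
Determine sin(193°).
sin(193°) = -0.225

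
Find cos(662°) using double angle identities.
cos(662°) = cos²331° - sin²331° = 0.5299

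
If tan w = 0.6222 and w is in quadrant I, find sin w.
sin w = 0.5283 (using tan²w + 1 = sec²w)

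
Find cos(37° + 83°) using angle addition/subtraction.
cos(37° + 83°) = cos 37° cos 83° - sin 37° sin 83° = -1/2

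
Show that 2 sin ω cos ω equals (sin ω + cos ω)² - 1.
RHS = sin²ω + 2 sin ω cos ω + cos²ω - 1 = (sin²ω + cos²ω) + 2 sin ω cos ω - 1 = 1 + 2 sin ω cos ω - 1 = 2 sin ω cos ω = LHS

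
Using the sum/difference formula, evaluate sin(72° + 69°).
sin(72° + 69°) = sin 72° cos 69° + cos 72° sin 69° = 0.6293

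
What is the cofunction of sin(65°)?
sin(65°) = cos(90° - 65°) = cos(25°)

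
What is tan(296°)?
tan(296°) = -2.05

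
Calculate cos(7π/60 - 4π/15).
cos(7π/60 - 4π/15) = cos 7π/60 cos 4π/15 + sin 7π/60 sin 4π/15 = 0.891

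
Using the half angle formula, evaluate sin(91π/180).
sin(91π/180) = √((1 - cos 91π/90)/2) = 0.9998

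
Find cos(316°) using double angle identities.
cos(316°) = cos²158° - sin²158° = 0.7193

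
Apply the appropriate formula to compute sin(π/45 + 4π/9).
sin(π/45 + 4π/9) = sin π/45 cos 4π/9 + cos π/45 sin 4π/9 = 0.9945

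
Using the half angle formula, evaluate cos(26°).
cos(26°) = √((1 + cos 52°)/2) = 0.8988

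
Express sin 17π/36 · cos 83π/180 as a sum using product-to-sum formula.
sin 17π/36 cos 83π/180 = (1/2)[sin(17π/36+83π/180) + sin(17π/36-83π/180)]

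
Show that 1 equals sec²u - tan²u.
RHS = 1/cos²u - sin²u/cos²u = (1 - sin²u)/cos²u = cos²u/cos²u = 1 = LHS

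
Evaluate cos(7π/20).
cos(7π/20) = 0.454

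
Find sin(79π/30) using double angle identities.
sin(79π/30) = 2 sin 79π/60 cos 79π/60 = 0.9135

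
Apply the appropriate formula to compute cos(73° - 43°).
cos(73° - 43°) = cos 73° cos 43° + sin 73° sin 43° = √3/2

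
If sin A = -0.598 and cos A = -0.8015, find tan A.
tan A = sin A / cos A = 0.7461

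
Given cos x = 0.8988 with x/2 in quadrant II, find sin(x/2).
sin(x/2) = ±√((1 - cos x)/2); positive since x/2 ∈ QII, so sin(x/2) = 0.2249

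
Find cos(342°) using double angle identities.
cos(342°) = cos²171° - sin²171° = 0.9511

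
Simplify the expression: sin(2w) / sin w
sin(2w) / sin w = 2 cos w (using Double angle)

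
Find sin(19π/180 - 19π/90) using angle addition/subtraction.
sin(19π/180 - 19π/90) = sin 19π/180 cos 19π/90 - cos 19π/180 sin 19π/90 = -0.3256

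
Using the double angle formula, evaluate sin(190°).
sin(190°) = 2 sin 95° cos 95° = -0.1736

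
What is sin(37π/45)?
sin(37π/45) = 0.5299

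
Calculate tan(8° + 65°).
tan(8° + 65°) = (tan 8° + tan 65°)/(1 - tan 8° tan 65°) = 3.271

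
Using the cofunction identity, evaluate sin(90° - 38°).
sin(90° - 38°) = cos(38°) = 0.788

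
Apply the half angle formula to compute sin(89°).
sin(89°) = √((1 - cos 178°)/2) = 0.9998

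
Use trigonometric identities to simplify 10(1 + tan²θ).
10(1 + tan²θ) = 10(sec²θ) (using Pythagorean identity)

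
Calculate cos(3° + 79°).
cos(3° + 79°) = cos 3° cos 79° - sin 3° sin 79° = 0.1392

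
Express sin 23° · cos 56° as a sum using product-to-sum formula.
sin 23° cos 56° = (1/2)[sin(23°+56°) + sin(23°-56°)]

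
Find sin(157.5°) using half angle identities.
sin(157.5°) = √((1 - cos 315°)/2) = √(2-√2)/2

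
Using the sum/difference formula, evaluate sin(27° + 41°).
sin(27° + 41°) = sin 27° cos 41° + cos 27° sin 41° = 0.9272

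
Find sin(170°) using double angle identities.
sin(170°) = 2 sin 85° cos 85° = 0.1736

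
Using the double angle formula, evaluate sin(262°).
sin(262°) = 2 sin 131° cos 131° = -0.9903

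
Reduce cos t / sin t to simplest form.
cos t / sin t = cot t (using Quotient identity)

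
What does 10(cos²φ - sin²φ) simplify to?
10(cos²φ - sin²φ) = 10(cos(2φ)) (using Double angle)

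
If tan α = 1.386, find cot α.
cot α = 1/tan α = 0.7215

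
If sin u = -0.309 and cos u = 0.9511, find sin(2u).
sin(2u) = 2 sin u cos u = -0.5878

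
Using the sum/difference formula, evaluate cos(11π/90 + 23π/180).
cos(11π/90 + 23π/180) = cos 11π/90 cos 23π/180 - sin 11π/90 sin 23π/180 = √2/2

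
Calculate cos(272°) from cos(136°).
cos(272°) = cos²136° - sin²136° = 0.0349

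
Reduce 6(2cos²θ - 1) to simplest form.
6(2cos²θ - 1) = 6(cos(2θ)) (using Double angle)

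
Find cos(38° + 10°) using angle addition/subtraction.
cos(38° + 10°) = cos 38° cos 10° - sin 38° sin 10° = 0.6691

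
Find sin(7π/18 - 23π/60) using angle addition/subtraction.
sin(7π/18 - 23π/60) = sin 7π/18 cos 23π/60 - cos 7π/18 sin 23π/60 = 0.01745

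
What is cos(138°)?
cos(138°) = -0.7431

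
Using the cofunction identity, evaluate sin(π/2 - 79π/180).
sin(π/2 - 79π/180) = cos(79π/180) = 0.1908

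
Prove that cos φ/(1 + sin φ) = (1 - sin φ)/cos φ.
RHS = (1 - sin φ)(1 + sin φ) / (cos φ(1 + sin φ)) = (1 - sin²φ) / (cos φ(1 + sin φ)) = cos²φ / (cos φ(1 + sin φ)) = cos φ/(1 + sin φ) = LHS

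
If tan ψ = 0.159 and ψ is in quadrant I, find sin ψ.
sin ψ = 0.157 (using tan²ψ + 1 = sec²ψ)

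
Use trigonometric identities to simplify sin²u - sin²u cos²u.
sin²u - sin²u cos²u = sin⁴u (using Factoring)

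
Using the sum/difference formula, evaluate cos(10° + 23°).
cos(10° + 23°) = cos 10° cos 23° - sin 10° sin 23° = 0.8387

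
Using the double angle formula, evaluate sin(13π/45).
sin(13π/45) = 2 sin 13π/90 cos 13π/90 = 0.788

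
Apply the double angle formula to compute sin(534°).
sin(534°) = 2 sin 267° cos 267° = 0.1045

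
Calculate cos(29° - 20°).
cos(29° - 20°) = cos 29° cos 20° + sin 29° sin 20° = 0.9877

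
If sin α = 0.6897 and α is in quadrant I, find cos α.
cos α = 0.7241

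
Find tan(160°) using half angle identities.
tan(160°) = sin 320° / (1 + cos 320°) = -0.364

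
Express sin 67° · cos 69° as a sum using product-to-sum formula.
sin 67° cos 69° = (1/2)[sin(67°+69°) + sin(67°-69°)]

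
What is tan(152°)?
tan(152°) = -0.5317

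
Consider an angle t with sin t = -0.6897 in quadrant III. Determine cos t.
cos t = ±√(1 - sin²t) = -0.7241 (negative in QIII)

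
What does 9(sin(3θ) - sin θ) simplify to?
9(sin(3θ) - sin θ) = 9(2 cos(2θ) sin θ) (using Sum-to-product)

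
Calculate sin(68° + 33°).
sin(68° + 33°) = sin 68° cos 33° + cos 68° sin 33° = 0.9816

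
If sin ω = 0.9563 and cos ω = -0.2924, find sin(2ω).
sin(2ω) = 2 sin ω cos ω = -0.5592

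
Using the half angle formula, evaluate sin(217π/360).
sin(217π/360) = √((1 - cos 217π/180)/2) = 0.9483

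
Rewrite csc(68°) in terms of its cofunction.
csc(68°) = sec(90° - 68°) = sec(22°)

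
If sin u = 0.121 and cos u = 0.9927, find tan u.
tan u = sin u / cos u = 0.1219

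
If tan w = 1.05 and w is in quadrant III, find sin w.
sin w = -0.7241 (using tan²w + 1 = sec²w)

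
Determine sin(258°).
sin(258°) = -0.9781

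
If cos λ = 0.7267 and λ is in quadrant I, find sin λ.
sin λ = 0.687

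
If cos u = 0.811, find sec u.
sec u = 1/cos u = 1.233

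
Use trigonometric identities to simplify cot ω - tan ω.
cot ω - tan ω = 2 cot(2ω) (using Double angle)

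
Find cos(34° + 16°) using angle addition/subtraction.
cos(34° + 16°) = cos 34° cos 16° - sin 34° sin 16° = 0.6428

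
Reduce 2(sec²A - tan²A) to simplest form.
2(sec²A - tan²A) = 2 (using Pythagorean identity)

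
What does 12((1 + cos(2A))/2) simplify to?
12((1 + cos(2A))/2) = 12(cos²A) (using Power reduction)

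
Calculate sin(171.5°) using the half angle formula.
sin(171.5°) = √((1 - cos 343°)/2) = 0.1478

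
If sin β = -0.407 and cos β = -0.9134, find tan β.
tan β = sin β / cos β = 0.4456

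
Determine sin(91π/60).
sin(91π/60) = -0.9986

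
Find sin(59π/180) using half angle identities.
sin(59π/180) = √((1 - cos 59π/90)/2) = 0.8572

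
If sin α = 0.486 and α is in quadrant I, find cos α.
cos α = 0.874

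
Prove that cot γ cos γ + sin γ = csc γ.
LHS = cos²γ/sin γ + sin γ = (cos²γ + sin²γ)/sin γ = 1/sin γ = csc γ = RHS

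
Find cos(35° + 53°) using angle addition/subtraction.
cos(35° + 53°) = cos 35° cos 53° - sin 35° sin 53° = 0.0349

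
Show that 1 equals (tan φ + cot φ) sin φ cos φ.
RHS = (sin φ/cos φ + cos φ/sin φ) sin φ cos φ = ((sin²φ + cos²φ)/(sin φ cos φ)) · sin φ cos φ = sin²φ + cos²φ = 1 = LHS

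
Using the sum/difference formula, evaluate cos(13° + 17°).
cos(13° + 17°) = cos 13° cos 17° - sin 13° sin 17° = √3/2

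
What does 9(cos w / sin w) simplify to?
9(cos w / sin w) = 9(cot w) (using Quotient identity)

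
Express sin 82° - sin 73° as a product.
sin 82° - sin 73° = 2 cos(77.5°) sin(4.5°)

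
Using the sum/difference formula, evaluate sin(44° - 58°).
sin(44° - 58°) = sin 44° cos 58° - cos 44° sin 58° = -0.2419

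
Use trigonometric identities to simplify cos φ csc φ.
cos φ csc φ = cot φ (using Reciprocal + quotient)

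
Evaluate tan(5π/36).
tan(5π/36) = 0.4663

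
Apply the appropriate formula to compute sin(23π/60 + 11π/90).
sin(23π/60 + 11π/90) = sin 23π/60 cos 11π/90 + cos 23π/60 sin 11π/90 = 0.9998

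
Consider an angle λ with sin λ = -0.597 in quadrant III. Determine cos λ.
cos λ = ±√(1 - sin²λ) = -0.8022 (negative in QIII)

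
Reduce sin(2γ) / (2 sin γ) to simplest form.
sin(2γ) / (2 sin γ) = cos γ (using Double angle)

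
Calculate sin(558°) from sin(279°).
sin(558°) = 2 sin 279° cos 279° = -0.309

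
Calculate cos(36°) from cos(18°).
cos(36°) = 2cos²18° - 1 = 0.809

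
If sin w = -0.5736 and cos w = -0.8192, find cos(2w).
cos(2w) = cos²w - sin²w = 0.3421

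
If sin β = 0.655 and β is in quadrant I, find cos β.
cos β = 0.7556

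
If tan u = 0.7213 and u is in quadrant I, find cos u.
cos u = 0.811 (using tan²u + 1 = sec²u)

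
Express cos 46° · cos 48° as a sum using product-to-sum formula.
cos 46° cos 48° = (1/2)[cos(46°-48°) + cos(46°+48°)]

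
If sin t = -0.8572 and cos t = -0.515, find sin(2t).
sin(2t) = 2 sin t cos t = 0.8829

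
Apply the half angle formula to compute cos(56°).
cos(56°) = √((1 + cos 112°)/2) = 0.5592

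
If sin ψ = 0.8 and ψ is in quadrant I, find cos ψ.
cos ψ = 0.6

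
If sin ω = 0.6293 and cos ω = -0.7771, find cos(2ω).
cos(2ω) = cos²ω - sin²ω = 0.2079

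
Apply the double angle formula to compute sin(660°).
sin(660°) = 2 sin 330° cos 330° = -√3/2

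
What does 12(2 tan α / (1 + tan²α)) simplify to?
12(2 tan α / (1 + tan²α)) = 12(sin(2α)) (using Double angle)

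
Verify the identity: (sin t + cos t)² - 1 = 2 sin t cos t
LHS = sin²t + 2 sin t cos t + cos²t - 1 = (sin²t + cos²t) + 2 sin t cos t - 1 = 1 + 2 sin t cos t - 1 = 2 sin t cos t = RHS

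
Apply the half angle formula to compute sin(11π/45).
sin(11π/45) = √((1 - cos 22π/45)/2) = 0.6947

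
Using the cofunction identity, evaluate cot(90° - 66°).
cot(90° - 66°) = tan(66°) = 2.246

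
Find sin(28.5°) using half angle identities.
sin(28.5°) = √((1 - cos 57°)/2) = 0.4772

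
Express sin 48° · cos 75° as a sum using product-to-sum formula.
sin 48° cos 75° = (1/2)[sin(48°+75°) + sin(48°-75°)]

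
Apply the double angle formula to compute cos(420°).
cos(420°) = cos²210° - sin²210° = 1/2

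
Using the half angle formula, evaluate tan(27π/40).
tan(27π/40) = sin 27π/20 / (1 + cos 27π/20) = -1.632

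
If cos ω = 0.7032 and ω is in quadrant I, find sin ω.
sin ω = 0.711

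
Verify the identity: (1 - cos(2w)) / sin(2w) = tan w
LHS = 2sin²w / (2 sin w cos w) = sin w/cos w = tan w = RHS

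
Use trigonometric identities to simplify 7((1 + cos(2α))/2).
7((1 + cos(2α))/2) = 7(cos²α) (using Power reduction)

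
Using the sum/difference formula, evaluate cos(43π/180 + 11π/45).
cos(43π/180 + 11π/45) = cos 43π/180 cos 11π/45 - sin 43π/180 sin 11π/45 = 0.05234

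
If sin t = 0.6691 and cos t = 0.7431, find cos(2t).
cos(2t) = cos²t - sin²t = 0.1045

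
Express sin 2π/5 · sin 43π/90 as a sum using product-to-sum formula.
sin 2π/5 sin 43π/90 = (1/2)[cos(2π/5-43π/90) - cos(2π/5+43π/90)]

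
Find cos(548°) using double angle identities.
cos(548°) = cos²274° - sin²274° = -0.9903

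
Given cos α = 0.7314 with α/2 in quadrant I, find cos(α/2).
cos(α/2) = ±√((1 + cos α)/2); positive since α/2 ∈ QI, so cos(α/2) = 0.9304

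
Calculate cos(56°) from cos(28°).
cos(56°) = cos²28° - sin²28° = 0.5592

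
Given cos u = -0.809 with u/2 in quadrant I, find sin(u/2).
sin(u/2) = ±√((1 - cos u)/2); positive since u/2 ∈ QI, so sin(u/2) = 0.9511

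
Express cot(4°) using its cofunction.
cot(4°) = tan(90° - 4°) = tan(86°)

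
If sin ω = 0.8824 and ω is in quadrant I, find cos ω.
cos ω = 0.4705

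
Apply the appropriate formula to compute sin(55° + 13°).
sin(55° + 13°) = sin 55° cos 13° + cos 55° sin 13° = 0.9272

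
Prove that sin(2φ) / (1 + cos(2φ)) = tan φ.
LHS = 2 sin φ cos φ / (2cos²φ) = sin φ/cos φ = tan φ = RHS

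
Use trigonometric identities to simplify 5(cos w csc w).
5(cos w csc w) = 5(cot w) (using Reciprocal + quotient)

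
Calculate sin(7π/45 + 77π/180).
sin(7π/45 + 77π/180) = sin 7π/45 cos 77π/180 + cos 7π/45 sin 77π/180 = (√6+√2)/4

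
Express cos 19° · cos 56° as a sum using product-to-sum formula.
cos 19° cos 56° = (1/2)[cos(19°-56°) + cos(19°+56°)]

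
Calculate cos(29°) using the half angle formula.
cos(29°) = √((1 + cos 58°)/2) = 0.8746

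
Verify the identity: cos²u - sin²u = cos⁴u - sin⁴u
RHS = (cos²u - sin²u)(cos²u + sin²u) = (cos²u - sin²u) · 1 = cos²u - sin²u = LHS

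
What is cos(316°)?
cos(316°) = 0.7193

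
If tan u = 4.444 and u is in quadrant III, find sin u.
sin u = -0.9756 (using tan²u + 1 = sec²u)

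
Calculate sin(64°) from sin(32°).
sin(64°) = 2 sin 32° cos 32° = 0.8988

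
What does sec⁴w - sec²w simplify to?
sec⁴w - sec²w = tan⁴w + tan²w (using Pythagorean)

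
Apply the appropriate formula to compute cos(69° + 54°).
cos(69° + 54°) = cos 69° cos 54° - sin 69° sin 54° = -0.5446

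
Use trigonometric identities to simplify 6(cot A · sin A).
6(cot A · sin A) = 6(cos A) (using Quotient identity)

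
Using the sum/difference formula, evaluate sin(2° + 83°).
sin(2° + 83°) = sin 2° cos 83° + cos 2° sin 83° = 0.9962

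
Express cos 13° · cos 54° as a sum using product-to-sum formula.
cos 13° cos 54° = (1/2)[cos(13°-54°) + cos(13°+54°)]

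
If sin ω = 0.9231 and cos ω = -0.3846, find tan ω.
tan ω = sin ω / cos ω = -2.4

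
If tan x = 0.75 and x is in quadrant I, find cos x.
cos x = 0.8 (using tan²x + 1 = sec²x)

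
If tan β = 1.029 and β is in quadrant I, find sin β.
sin β = 0.7171 (using tan²β + 1 = sec²β)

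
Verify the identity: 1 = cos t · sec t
RHS = cos t · (1/cos t) = 1 = LHS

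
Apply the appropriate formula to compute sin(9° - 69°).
sin(9° - 69°) = sin 9° cos 69° - cos 9° sin 69° = -√3/2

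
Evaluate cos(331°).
cos(331°) = 0.8746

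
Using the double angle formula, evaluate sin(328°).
sin(328°) = 2 sin 164° cos 164° = -0.5299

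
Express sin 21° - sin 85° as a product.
sin 21° - sin 85° = 2 cos(53°) sin(-32°)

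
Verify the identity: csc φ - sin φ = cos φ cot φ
LHS = 1/sin φ - sin φ = (1 - sin²φ)/sin φ = cos²φ/sin φ = cos φ · (cos φ/sin φ) = cos φ cot φ = RHS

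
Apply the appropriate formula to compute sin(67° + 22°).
sin(67° + 22°) = sin 67° cos 22° + cos 67° sin 22° = 0.9998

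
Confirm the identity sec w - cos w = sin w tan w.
LHS = 1/cos w - cos w = (1 - cos²w)/cos w = sin²w/cos w = sin w · (sin w/cos w) = sin w tan w = RHS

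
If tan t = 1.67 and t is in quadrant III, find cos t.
cos t = -0.5137 (using tan²t + 1 = sec²t)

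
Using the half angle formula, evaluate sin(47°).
sin(47°) = √((1 - cos 94°)/2) = 0.7314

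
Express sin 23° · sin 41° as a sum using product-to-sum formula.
sin 23° sin 41° = (1/2)[cos(23°-41°) - cos(23°+41°)]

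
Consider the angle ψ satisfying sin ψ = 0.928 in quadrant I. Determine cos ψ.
cos ψ = √(1 - sin²ψ) = 0.3726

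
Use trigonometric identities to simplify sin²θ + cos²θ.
sin²θ + cos²θ = 1 (using Pythagorean identity)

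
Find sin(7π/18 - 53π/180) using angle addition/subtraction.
sin(7π/18 - 53π/180) = sin 7π/18 cos 53π/180 - cos 7π/18 sin 53π/180 = 0.2924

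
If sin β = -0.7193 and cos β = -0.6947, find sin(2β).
sin(2β) = 2 sin β cos β = 0.9994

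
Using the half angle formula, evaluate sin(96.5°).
sin(96.5°) = √((1 - cos 193°)/2) = 0.9936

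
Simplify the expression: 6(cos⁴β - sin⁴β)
6(cos⁴β - sin⁴β) = 6(cos(2β)) (using Factoring + double angle)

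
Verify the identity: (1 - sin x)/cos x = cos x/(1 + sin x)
LHS = (1 - sin x)(1 + sin x) / (cos x(1 + sin x)) = (1 - sin²x) / (cos x(1 + sin x)) = cos²x / (cos x(1 + sin x)) = cos x/(1 + sin x) = RHS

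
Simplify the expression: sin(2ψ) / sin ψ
sin(2ψ) / sin ψ = 2 cos ψ (using Double angle)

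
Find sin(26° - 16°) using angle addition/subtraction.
sin(26° - 16°) = sin 26° cos 16° - cos 26° sin 16° = 0.1736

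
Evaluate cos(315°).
cos(315°) = √2/2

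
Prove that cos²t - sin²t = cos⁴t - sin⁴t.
RHS = (cos²t - sin²t)(cos²t + sin²t) = (cos²t - sin²t) · 1 = cos²t - sin²t = LHS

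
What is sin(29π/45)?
sin(29π/45) = 0.8988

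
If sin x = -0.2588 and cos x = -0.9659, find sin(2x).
sin(2x) = 2 sin x cos x = 0.4999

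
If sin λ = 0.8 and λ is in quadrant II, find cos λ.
cos λ = -0.6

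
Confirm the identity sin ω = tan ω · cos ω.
RHS = (sin ω/cos ω) · cos ω = sin ω = LHS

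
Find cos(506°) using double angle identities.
cos(506°) = cos²253° - sin²253° = -0.829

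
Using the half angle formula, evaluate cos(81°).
cos(81°) = √((1 + cos 162°)/2) = 0.1564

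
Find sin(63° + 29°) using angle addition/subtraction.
sin(63° + 29°) = sin 63° cos 29° + cos 63° sin 29° = 0.9994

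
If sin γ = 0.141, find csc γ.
csc γ = 1/sin γ = 7.092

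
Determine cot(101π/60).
cot(101π/60) = -0.6494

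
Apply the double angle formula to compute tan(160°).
tan(160°) = 2 tan 80° / (1 - tan²80°) = -0.364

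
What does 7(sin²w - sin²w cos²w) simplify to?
7(sin²w - sin²w cos²w) = 7(sin⁴w) (using Factoring)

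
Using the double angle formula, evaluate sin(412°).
sin(412°) = 2 sin 206° cos 206° = 0.788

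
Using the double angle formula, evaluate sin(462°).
sin(462°) = 2 sin 231° cos 231° = 0.9781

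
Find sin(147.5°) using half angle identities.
sin(147.5°) = √((1 - cos 295°)/2) = 0.5373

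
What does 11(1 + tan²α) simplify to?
11(1 + tan²α) = 11(sec²α) (using Pythagorean identity)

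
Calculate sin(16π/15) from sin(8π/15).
sin(16π/15) = 2 sin 8π/15 cos 8π/15 = -0.2079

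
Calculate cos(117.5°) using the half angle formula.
cos(117.5°) = -√((1 + cos 235°)/2) = -0.4617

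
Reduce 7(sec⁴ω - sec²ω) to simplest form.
7(sec⁴ω - sec²ω) = 7(tan⁴ω + tan²ω) (using Pythagorean)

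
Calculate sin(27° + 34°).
sin(27° + 34°) = sin 27° cos 34° + cos 27° sin 34° = 0.8746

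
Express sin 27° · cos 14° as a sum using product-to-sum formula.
sin 27° cos 14° = (1/2)[sin(27°+14°) + sin(27°-14°)]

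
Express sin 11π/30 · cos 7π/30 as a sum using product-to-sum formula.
sin 11π/30 cos 7π/30 = (1/2)[sin(11π/30+7π/30) + sin(11π/30-7π/30)]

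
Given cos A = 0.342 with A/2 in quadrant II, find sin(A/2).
sin(A/2) = ±√((1 - cos A)/2); positive since A/2 ∈ QII, so sin(A/2) = 0.5736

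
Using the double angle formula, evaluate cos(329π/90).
cos(329π/90) = cos²329π/180 - sin²329π/180 = 0.4695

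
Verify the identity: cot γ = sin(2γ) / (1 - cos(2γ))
RHS = 2 sin γ cos γ / (2sin²γ) = cos γ/sin γ = cot γ = LHS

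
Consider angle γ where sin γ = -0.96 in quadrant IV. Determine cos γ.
cos γ = √(1 - sin²γ) = 0.28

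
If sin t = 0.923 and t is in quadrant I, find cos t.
cos t = 0.3848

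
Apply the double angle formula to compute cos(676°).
cos(676°) = cos²338° - sin²338° = 0.7193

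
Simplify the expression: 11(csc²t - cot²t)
11(csc²t - cot²t) = 11 (using Pythagorean identity)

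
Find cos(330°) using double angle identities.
cos(330°) = cos²165° - sin²165° = √3/2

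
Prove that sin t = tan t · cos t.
RHS = (sin t/cos t) · cos t = sin t = LHS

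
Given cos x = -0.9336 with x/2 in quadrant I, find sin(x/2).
sin(x/2) = ±√((1 - cos x)/2); positive since x/2 ∈ QI, so sin(x/2) = 0.9833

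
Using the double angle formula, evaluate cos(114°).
cos(114°) = cos²57° - sin²57° = -0.4067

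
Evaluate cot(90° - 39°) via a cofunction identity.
cot(90° - 39°) = tan(39°) = 0.8098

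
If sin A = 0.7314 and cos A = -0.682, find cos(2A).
cos(2A) = cos²A - sin²A = -0.06982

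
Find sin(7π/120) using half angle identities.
sin(7π/120) = √((1 - cos 7π/60)/2) = 0.1822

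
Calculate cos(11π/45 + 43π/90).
cos(11π/45 + 43π/90) = cos 11π/45 cos 43π/90 - sin 11π/45 sin 43π/90 = -0.6428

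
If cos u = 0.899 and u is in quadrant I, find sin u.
sin u = 0.4379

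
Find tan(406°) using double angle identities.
tan(406°) = 2 tan 203° / (1 - tan²203°) = 1.036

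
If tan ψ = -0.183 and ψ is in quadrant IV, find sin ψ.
sin ψ = -0.18 (using tan²ψ + 1 = sec²ψ)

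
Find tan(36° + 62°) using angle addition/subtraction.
tan(36° + 62°) = (tan 36° + tan 62°)/(1 - tan 36° tan 62°) = -7.115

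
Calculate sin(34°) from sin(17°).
sin(34°) = 2 sin 17° cos 17° = 0.5592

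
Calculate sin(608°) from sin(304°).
sin(608°) = 2 sin 304° cos 304° = -0.9272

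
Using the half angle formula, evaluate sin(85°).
sin(85°) = √((1 - cos 170°)/2) = 0.9962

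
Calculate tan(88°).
tan(88°) = 28.64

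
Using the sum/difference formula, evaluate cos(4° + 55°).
cos(4° + 55°) = cos 4° cos 55° - sin 4° sin 55° = 0.515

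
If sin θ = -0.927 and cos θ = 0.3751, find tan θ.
tan θ = sin θ / cos θ = -2.471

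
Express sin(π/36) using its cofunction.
sin(π/36) = cos(π/2 - π/36) = cos(17π/36)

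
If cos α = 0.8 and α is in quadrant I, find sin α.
sin α = 0.6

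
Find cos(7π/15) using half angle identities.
cos(7π/15) = √((1 + cos 14π/15)/2) = 0.1045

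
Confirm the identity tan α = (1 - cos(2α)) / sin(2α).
RHS = 2sin²α / (2 sin α cos α) = sin α/cos α = tan α = LHS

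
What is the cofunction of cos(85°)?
cos(85°) = sin(90° - 85°) = sin(5°)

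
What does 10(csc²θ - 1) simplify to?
10(csc²θ - 1) = 10(cot²θ) (using Pythagorean identity)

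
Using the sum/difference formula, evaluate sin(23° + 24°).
sin(23° + 24°) = sin 23° cos 24° + cos 23° sin 24° = 0.7314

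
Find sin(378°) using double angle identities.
sin(378°) = 2 sin 189° cos 189° = 0.309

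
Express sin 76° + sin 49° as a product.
sin 76° + sin 49° = 2 sin(62.5°) cos(13.5°)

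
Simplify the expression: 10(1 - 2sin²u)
10(1 - 2sin²u) = 10(cos(2u)) (using Double angle)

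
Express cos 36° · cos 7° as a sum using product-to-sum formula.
cos 36° cos 7° = (1/2)[cos(36°-7°) + cos(36°+7°)]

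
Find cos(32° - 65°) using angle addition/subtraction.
cos(32° - 65°) = cos 32° cos 65° + sin 32° sin 65° = 0.8387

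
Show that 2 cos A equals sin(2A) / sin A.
RHS = 2 sin A cos A / sin A = 2 cos A = LHS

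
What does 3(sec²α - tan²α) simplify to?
3(sec²α - tan²α) = 3 (using Pythagorean identity)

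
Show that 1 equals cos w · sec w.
RHS = cos w · (1/cos w) = 1 = LHS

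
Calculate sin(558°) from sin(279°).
sin(558°) = 2 sin 279° cos 279° = -0.309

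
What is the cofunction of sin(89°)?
sin(89°) = cos(90° - 89°) = cos(1°)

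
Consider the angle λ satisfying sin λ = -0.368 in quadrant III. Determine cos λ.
cos λ = ±√(1 - sin²λ) = -0.9298 (negative in QIII)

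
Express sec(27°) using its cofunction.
sec(27°) = csc(90° - 27°) = csc(63°)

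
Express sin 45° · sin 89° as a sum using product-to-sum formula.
sin 45° sin 89° = (1/2)[cos(45°-89°) - cos(45°+89°)]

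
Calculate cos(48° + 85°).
cos(48° + 85°) = cos 48° cos 85° - sin 48° sin 85° = -0.682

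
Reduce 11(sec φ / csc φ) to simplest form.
11(sec φ / csc φ) = 11(tan φ) (using Reciprocal identities)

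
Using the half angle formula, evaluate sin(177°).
sin(177°) = √((1 - cos 354°)/2) = 0.05234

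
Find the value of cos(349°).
cos(349°) = 0.9816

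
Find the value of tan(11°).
tan(11°) = 0.1944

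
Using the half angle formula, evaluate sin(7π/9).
sin(7π/9) = √((1 - cos 14π/9)/2) = 0.6428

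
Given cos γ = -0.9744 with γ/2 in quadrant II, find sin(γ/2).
sin(γ/2) = ±√((1 - cos γ)/2); positive since γ/2 ∈ QII, so sin(γ/2) = 0.9936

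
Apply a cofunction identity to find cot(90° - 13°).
cot(90° - 13°) = tan(13°) = 0.2309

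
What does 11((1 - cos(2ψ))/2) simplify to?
11((1 - cos(2ψ))/2) = 11(sin²ψ) (using Power reduction)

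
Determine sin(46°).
sin(46°) = 0.7193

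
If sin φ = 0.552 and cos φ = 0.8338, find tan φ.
tan φ = sin φ / cos φ = 0.662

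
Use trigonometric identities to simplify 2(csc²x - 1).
2(csc²x - 1) = 2(cot²x) (using Pythagorean identity)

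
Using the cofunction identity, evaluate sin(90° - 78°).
sin(90° - 78°) = cos(78°) = 0.2079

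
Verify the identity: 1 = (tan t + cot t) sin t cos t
RHS = (sin t/cos t + cos t/sin t) sin t cos t = ((sin²t + cos²t)/(sin t cos t)) · sin t cos t = sin²t + cos²t = 1 = LHS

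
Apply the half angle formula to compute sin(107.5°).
sin(107.5°) = √((1 - cos 215°)/2) = 0.9537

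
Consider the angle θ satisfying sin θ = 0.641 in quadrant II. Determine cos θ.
cos θ = ±√(1 - sin²θ) = -0.7675 (negative in QII)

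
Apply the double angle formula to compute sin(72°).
sin(72°) = 2 sin 36° cos 36° = 0.9511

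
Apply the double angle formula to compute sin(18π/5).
sin(18π/5) = 2 sin 9π/5 cos 9π/5 = -0.9511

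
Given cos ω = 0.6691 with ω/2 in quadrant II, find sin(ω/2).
sin(ω/2) = ±√((1 - cos ω)/2); positive since ω/2 ∈ QII, so sin(ω/2) = 0.4068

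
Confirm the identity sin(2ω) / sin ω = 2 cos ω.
LHS = 2 sin ω cos ω / sin ω = 2 cos ω = RHS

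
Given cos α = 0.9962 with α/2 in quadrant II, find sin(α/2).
sin(α/2) = ±√((1 - cos α)/2); positive since α/2 ∈ QII, so sin(α/2) = 0.04359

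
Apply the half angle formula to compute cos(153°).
cos(153°) = -√((1 + cos 306°)/2) = -0.891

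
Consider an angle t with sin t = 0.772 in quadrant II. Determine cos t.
cos t = ±√(1 - sin²t) = -0.6356 (negative in QII)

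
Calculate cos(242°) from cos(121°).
cos(242°) = cos²121° - sin²121° = -0.4695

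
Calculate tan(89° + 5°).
tan(89° + 5°) = (tan 89° + tan 5°)/(1 - tan 89° tan 5°) = -14.3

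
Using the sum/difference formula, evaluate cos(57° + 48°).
cos(57° + 48°) = cos 57° cos 48° - sin 57° sin 48° = -(√6-√2)/4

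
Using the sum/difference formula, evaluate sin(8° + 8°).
sin(8° + 8°) = sin 8° cos 8° + cos 8° sin 8° = 0.2756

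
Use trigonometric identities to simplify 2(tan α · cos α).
2(tan α · cos α) = 2(sin α) (using Quotient identity)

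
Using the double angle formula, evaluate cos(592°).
cos(592°) = cos²296° - sin²296° = -0.6157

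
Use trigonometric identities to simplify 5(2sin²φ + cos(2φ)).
5(2sin²φ + cos(2φ)) = 5 (using Double angle)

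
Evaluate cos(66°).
cos(66°) = 0.4067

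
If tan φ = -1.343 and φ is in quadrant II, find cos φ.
cos φ = -0.5972 (using tan²φ + 1 = sec²φ)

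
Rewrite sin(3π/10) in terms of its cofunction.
sin(3π/10) = cos(π/2 - 3π/10) = cos(π/5)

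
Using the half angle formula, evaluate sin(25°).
sin(25°) = √((1 - cos 50°)/2) = 0.4226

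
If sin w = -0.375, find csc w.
csc w = 1/sin w = -2.667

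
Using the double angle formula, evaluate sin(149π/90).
sin(149π/90) = 2 sin 149π/180 cos 149π/180 = -0.8829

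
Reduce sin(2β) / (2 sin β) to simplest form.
sin(2β) / (2 sin β) = cos β (using Double angle)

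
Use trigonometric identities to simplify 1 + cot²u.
1 + cot²u = csc²u (using Pythagorean identity)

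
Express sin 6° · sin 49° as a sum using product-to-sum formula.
sin 6° sin 49° = (1/2)[cos(6°-49°) - cos(6°+49°)]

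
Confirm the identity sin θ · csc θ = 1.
LHS = sin θ · (1/sin θ) = 1 = RHS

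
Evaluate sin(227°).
sin(227°) = -0.7314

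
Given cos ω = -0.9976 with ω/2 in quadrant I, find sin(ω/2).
sin(ω/2) = ±√((1 - cos ω)/2); positive since ω/2 ∈ QI, so sin(ω/2) = 0.9994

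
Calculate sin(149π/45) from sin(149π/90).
sin(149π/45) = 2 sin 149π/90 cos 149π/90 = -0.829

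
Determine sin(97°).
sin(97°) = 0.9925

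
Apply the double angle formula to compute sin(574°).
sin(574°) = 2 sin 287° cos 287° = -0.5592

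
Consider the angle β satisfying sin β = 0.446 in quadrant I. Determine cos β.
cos β = √(1 - sin²β) = 0.895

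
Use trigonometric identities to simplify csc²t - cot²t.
csc²t - cot²t = 1 (using Pythagorean identity)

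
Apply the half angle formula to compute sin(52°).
sin(52°) = √((1 - cos 104°)/2) = 0.788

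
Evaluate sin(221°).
sin(221°) = -0.6561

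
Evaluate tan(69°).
tan(69°) = 2.605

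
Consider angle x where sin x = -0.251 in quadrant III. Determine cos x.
cos x = ±√(1 - sin²x) = -0.968 (negative in QIII)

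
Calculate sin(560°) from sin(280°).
sin(560°) = 2 sin 280° cos 280° = -0.342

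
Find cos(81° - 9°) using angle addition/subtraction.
cos(81° - 9°) = cos 81° cos 9° + sin 81° sin 9° = 0.309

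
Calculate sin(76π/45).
sin(76π/45) = -0.829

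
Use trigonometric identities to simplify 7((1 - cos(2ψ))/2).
7((1 - cos(2ψ))/2) = 7(sin²ψ) (using Power reduction)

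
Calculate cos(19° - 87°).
cos(19° - 87°) = cos 19° cos 87° + sin 19° sin 87° = 0.3746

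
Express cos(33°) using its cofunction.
cos(33°) = sin(90° - 33°) = sin(57°)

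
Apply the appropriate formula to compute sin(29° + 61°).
sin(29° + 61°) = sin 29° cos 61° + cos 29° sin 61° = 1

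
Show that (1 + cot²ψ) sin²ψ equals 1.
LHS = csc²ψ · sin²ψ = (1/sin²ψ) · sin²ψ = 1 = RHS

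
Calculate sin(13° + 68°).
sin(13° + 68°) = sin 13° cos 68° + cos 13° sin 68° = 0.9877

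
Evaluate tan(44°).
tan(44°) = 0.9657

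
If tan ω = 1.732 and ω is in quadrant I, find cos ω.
cos ω = 0.5 (using tan²ω + 1 = sec²ω)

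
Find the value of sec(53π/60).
sec(53π/60) = -1.071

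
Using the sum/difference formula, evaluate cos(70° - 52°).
cos(70° - 52°) = cos 70° cos 52° + sin 70° sin 52° = 0.9511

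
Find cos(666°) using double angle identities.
cos(666°) = cos²333° - sin²333° = 0.5878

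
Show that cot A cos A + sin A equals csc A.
LHS = cos²A/sin A + sin A = (cos²A + sin²A)/sin A = 1/sin A = csc A = RHS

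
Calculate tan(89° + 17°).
tan(89° + 17°) = (tan 89° + tan 17°)/(1 - tan 89° tan 17°) = -3.487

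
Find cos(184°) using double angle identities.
cos(184°) = cos²92° - sin²92° = -0.9976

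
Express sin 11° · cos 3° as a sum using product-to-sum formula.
sin 11° cos 3° = (1/2)[sin(11°+3°) + sin(11°-3°)]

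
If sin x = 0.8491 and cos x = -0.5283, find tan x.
tan x = sin x / cos x = -1.607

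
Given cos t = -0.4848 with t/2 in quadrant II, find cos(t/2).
cos(t/2) = ±√((1 + cos t)/2); negative since t/2 ∈ QII, so cos(t/2) = -0.5075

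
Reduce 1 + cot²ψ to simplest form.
1 + cot²ψ = csc²ψ (using Pythagorean identity)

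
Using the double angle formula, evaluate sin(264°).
sin(264°) = 2 sin 132° cos 132° = -0.9945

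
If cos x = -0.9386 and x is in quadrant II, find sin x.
sin x = 0.345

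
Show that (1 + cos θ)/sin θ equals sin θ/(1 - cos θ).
RHS = sin θ(1 + cos θ) / ((1 - cos θ)(1 + cos θ)) = sin θ(1 + cos θ) / (1 - cos²θ) = sin θ(1 + cos θ) / sin²θ = (1 + cos θ)/sin θ = LHS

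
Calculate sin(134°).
sin(134°) = 0.7193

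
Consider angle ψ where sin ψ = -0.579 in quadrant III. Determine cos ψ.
cos ψ = ±√(1 - sin²ψ) = -0.8153 (negative in QIII)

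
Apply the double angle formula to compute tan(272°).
tan(272°) = 2 tan 136° / (1 - tan²136°) = -28.64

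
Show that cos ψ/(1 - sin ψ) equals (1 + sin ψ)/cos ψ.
RHS = (1 + sin ψ)(1 - sin ψ) / (cos ψ(1 - sin ψ)) = (1 - sin²ψ) / (cos ψ(1 - sin ψ)) = cos²ψ / (cos ψ(1 - sin ψ)) = cos ψ/(1 - sin ψ) = LHS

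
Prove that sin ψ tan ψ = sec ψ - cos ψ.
RHS = 1/cos ψ - cos ψ = (1 - cos²ψ)/cos ψ = sin²ψ/cos ψ = sin ψ · (sin ψ/cos ψ) = sin ψ tan ψ = LHS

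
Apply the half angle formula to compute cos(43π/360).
cos(43π/360) = √((1 + cos 43π/180)/2) = 0.9304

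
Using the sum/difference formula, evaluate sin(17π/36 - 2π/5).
sin(17π/36 - 2π/5) = sin 17π/36 cos 2π/5 - cos 17π/36 sin 2π/5 = 0.225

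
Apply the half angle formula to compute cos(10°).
cos(10°) = √((1 + cos 20°)/2) = 0.9848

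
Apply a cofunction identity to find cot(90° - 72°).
cot(90° - 72°) = tan(72°) = 3.078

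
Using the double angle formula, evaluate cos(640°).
cos(640°) = cos²320° - sin²320° = 0.1736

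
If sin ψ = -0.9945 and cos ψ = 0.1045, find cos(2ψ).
cos(2ψ) = cos²ψ - sin²ψ = -0.9781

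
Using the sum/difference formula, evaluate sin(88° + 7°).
sin(88° + 7°) = sin 88° cos 7° + cos 88° sin 7° = 0.9962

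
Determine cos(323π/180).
cos(323π/180) = 0.7986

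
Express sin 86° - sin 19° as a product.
sin 86° - sin 19° = 2 cos(52.5°) sin(33.5°)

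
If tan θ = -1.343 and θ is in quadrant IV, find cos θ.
cos θ = 0.5972 (using tan²θ + 1 = sec²θ)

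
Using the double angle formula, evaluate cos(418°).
cos(418°) = cos²209° - sin²209° = 0.5299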